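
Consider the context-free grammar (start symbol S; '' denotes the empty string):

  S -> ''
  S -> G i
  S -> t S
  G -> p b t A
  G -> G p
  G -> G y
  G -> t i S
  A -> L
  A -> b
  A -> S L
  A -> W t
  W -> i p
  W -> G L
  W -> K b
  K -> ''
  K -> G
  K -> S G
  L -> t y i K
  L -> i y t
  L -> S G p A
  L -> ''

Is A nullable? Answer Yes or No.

Yes

A -> L and each of L is nullable, so A ⇒* ''.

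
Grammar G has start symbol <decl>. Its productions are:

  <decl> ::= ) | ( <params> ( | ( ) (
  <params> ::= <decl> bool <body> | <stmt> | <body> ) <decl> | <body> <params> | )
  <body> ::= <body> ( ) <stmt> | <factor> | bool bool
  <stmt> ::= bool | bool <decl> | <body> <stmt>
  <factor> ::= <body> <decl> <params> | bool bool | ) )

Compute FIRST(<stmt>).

{ ), bool }

<stmt> ::= bool contributes {bool}.
<stmt> ::= bool <decl> contributes {bool}.
From <stmt> ::= <body> <stmt>: add FIRST(<body>) = { ), bool }.
Union: FIRST(<stmt>) = { ), bool }.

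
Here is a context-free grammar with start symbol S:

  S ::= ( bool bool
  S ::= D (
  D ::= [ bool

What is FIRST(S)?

{ (, [ }

S ::= ( bool bool contributes {(}.
From S ::= D (: add FIRST(D) = { [ }.
Union: FIRST(S) = { (, [ }.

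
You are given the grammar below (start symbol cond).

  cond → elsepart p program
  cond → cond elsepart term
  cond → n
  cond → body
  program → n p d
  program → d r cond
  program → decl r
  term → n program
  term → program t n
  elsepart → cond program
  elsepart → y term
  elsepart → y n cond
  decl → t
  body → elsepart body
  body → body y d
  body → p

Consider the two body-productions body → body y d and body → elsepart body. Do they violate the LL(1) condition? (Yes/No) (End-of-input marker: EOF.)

Yes

FIRST(body y d) = { n, p, y } and FIRST(elsepart body) = { n, p, y }.
Both contain n, so the two alternatives are not disjoint — LL(1) conflict.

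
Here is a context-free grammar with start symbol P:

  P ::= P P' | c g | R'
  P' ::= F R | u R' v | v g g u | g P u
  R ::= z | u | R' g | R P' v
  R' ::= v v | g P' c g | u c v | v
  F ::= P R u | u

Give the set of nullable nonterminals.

No nonterminal has an empty production or an RHS whose symbols are all nullable.

{ } (none)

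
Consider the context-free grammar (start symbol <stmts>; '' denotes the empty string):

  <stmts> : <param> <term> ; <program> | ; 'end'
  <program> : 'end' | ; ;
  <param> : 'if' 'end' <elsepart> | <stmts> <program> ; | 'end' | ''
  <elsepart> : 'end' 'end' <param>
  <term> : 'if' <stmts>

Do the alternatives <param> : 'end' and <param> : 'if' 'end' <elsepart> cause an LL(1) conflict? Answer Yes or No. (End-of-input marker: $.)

No

FIRST('end') = { 'end' } and FIRST('if' 'end' <elsepart>) = { 'if' }.
The FIRST sets are disjoint and neither alternative is nullable — no conflict.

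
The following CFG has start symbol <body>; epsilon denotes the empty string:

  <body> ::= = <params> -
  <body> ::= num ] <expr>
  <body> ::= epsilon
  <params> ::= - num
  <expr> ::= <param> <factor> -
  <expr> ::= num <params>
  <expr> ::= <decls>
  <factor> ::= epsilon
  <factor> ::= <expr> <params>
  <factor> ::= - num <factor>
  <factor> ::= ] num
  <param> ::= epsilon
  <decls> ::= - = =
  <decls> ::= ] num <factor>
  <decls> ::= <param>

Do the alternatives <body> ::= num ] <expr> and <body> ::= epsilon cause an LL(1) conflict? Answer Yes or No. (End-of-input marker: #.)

No

FIRST(num ] <expr>) = { num } and FIRST(epsilon) = { epsilon }.
The second is nullable but FOLLOW(<body>) = { # } is disjoint from FIRST of the first.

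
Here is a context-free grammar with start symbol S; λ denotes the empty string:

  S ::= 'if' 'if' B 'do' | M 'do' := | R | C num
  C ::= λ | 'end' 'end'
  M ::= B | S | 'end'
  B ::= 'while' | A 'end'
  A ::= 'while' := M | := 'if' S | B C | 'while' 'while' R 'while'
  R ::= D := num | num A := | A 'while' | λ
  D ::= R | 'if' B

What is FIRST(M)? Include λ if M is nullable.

{ 'do', 'end', 'if', 'while', :=, num, λ }

From M ::= B: add FIRST(B) = { 'while', := }.
From M ::= S: add FIRST(S) = { 'do', 'end', 'if', 'while', :=, num, λ } (including λ since S is nullable).
M ::= 'end' contributes {'end'}.
Union: FIRST(M) = { 'do', 'end', 'if', 'while', :=, num, λ }.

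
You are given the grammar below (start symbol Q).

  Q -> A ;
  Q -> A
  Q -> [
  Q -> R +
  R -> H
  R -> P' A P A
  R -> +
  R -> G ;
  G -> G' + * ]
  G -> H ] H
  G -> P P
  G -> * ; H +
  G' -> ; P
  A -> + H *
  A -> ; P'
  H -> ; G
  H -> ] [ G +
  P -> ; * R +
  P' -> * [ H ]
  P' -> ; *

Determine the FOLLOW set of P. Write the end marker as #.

In R -> P' A P A: add FIRST(A) = { +, ; }.
In G -> P P: add FIRST(P) = { ; }.
In G -> P P: P is at the end, add FOLLOW(G) = { *, +, ;, ] }.
In G' -> ; P: P is at the end, add FOLLOW(G') = { + }.
Union: FOLLOW(P) = { *, +, ;, ] }.

{ *, +, ;, ] }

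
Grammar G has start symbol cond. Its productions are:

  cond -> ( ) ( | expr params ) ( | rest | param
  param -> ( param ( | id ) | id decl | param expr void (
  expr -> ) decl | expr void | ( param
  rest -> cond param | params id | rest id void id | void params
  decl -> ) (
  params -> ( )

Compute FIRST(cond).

cond -> ( ) ( contributes {(}.
From cond -> expr params ) (: add FIRST(expr) = { (, ) }.
From cond -> rest: add FIRST(rest) = { (, ), id, void }.
From cond -> param: add FIRST(param) = { (, id }.
Union: FIRST(cond) = { (, ), id, void }.

{ (, ), id, void }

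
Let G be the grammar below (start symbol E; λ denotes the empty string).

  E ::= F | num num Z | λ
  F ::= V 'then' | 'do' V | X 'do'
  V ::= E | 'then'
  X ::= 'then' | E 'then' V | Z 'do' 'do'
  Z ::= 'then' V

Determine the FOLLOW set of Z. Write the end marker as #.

In E ::= num num Z: Z is at the end, add FOLLOW(E) = { #, 'do', 'then' }.
In X ::= Z 'do' 'do': add FIRST('do' 'do') = { 'do' }.
Union: FOLLOW(Z) = { #, 'do', 'then' }.

{ #, 'do', 'then' }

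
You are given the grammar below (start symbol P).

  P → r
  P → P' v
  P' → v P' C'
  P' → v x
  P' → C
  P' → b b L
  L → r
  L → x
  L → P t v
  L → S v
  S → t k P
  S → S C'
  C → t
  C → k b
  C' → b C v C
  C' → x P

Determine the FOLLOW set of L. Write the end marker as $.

In P' → b b L: L is at the end, add FOLLOW(P') = { b, v, x }.
Union: FOLLOW(L) = { b, v, x }.

{ b, v, x }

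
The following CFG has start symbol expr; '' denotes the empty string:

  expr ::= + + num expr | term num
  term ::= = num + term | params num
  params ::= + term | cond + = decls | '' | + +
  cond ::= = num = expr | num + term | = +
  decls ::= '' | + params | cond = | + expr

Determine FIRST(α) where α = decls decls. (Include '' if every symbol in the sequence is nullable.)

{ +, =, num, '' }

Add FIRST(decls)\{''} = { +, =, num }; decls is nullable, continue.
Add FIRST(decls)\{''} = { +, =, num }; decls is nullable, continue.
Every symbol is nullable, so include ''.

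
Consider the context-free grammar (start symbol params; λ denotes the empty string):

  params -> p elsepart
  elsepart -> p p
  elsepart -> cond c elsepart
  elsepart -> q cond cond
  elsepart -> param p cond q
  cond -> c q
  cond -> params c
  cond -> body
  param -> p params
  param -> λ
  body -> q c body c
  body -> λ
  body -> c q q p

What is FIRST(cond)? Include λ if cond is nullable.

cond -> c q contributes {c}.
From cond -> params c: add FIRST(params) = { p }.
From cond -> body: add FIRST(body) = { c, q, λ } (including λ since body is nullable).
Union: FIRST(cond) = { c, p, q, λ }.

{ c, p, q, λ }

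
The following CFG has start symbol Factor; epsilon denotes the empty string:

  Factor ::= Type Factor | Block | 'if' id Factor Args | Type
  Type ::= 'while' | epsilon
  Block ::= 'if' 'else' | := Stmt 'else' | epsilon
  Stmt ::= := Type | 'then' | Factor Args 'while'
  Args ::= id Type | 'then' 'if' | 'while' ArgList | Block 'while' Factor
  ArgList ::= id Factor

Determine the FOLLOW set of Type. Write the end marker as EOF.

{ EOF, 'else', 'if', 'then', 'while', :=, id }

In Factor ::= Type Factor: add FIRST(Factor)\{epsilon} = { 'if', 'while', := }.
  Since Factor is nullable, also add FOLLOW(Factor) = { EOF, 'if', 'then', 'while', :=, id }.
In Factor ::= Type: Type is at the end, add FOLLOW(Factor) = { EOF, 'if', 'then', 'while', :=, id }.
In Stmt ::= := Type: Type is at the end, add FOLLOW(Stmt) = { 'else' }.
In Args ::= id Type: Type is at the end, add FOLLOW(Args) = { EOF, 'if', 'then', 'while', :=, id }.
Union: FOLLOW(Type) = { EOF, 'else', 'if', 'then', 'while', :=, id }.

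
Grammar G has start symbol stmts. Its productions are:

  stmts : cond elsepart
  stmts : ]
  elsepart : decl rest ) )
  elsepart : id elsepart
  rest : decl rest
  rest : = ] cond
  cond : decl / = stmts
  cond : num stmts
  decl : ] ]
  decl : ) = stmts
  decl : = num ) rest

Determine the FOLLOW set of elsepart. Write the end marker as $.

In stmts : cond elsepart: elsepart is at the end, add FOLLOW(stmts) = { $, ), /, =, ], id }.
In elsepart : id elsepart: elsepart is at the end, add FOLLOW(elsepart) = { $, ), /, =, ], id }.
Union: FOLLOW(elsepart) = { $, ), /, =, ], id }.

{ $, ), /, =, ], id }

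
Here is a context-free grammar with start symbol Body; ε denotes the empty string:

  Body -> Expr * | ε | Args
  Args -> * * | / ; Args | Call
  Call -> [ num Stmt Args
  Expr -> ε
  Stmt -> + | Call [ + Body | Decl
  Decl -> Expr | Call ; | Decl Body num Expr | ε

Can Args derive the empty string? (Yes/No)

No

Nullable nonterminals: Body, Decl, Expr, Stmt.
No production of Args has an RHS whose symbols are all nullable, so Args is not nullable.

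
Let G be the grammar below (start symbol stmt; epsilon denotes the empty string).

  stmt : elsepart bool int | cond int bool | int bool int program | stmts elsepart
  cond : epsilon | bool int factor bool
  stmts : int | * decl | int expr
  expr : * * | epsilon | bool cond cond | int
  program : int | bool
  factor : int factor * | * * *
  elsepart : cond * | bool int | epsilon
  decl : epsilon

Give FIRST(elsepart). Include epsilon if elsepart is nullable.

{ *, bool, epsilon }

From elsepart : cond *: cond nullable, take FIRST(cond) ∪ {*} = { *, bool }.
elsepart : bool int contributes {bool}.
elsepart : epsilon contributes epsilon.
Union: FIRST(elsepart) = { *, bool, epsilon }.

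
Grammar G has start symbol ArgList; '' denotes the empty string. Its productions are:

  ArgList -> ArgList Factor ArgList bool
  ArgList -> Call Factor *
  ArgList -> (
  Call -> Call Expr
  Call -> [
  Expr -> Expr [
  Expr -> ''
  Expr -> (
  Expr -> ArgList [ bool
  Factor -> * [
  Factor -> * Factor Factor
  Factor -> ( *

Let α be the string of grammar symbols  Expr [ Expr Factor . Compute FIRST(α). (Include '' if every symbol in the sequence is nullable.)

{ (, [ }

Add FIRST(Expr)\{''} = { (, [ }; Expr is nullable, continue.
[ is a terminal; add {[} and stop.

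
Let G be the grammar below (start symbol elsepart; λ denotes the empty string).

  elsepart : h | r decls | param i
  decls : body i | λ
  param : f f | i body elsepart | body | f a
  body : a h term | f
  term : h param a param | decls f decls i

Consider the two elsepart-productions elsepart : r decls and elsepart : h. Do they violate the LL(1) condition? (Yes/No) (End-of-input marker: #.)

No

FIRST(r decls) = { r } and FIRST(h) = { h }.
The FIRST sets are disjoint and neither alternative is nullable — no conflict.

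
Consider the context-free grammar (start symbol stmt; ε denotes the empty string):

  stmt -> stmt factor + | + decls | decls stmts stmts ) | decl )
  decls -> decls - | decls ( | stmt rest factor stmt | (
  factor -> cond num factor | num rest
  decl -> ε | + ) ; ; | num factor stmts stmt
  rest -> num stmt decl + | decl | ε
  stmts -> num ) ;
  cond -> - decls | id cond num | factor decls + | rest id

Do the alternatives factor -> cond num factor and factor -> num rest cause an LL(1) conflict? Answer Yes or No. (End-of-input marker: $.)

FIRST(cond num factor) = { +, -, id, num } and FIRST(num rest) = { num }.
Both contain num, so the two alternatives are not disjoint — LL(1) conflict.

Yes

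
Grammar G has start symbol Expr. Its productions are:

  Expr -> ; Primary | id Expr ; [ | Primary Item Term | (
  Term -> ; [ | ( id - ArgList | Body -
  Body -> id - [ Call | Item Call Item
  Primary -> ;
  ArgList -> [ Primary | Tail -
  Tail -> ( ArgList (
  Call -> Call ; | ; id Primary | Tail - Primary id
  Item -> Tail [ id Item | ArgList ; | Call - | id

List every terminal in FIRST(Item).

{ (, ;, [, id }

From Item -> Tail [ id Item: add FIRST(Tail) = { ( }.
From Item -> ArgList ;: add FIRST(ArgList) = { (, [ }.
From Item -> Call -: add FIRST(Call) = { (, ; }.
Item -> id contributes {id}.
Union: FIRST(Item) = { (, ;, [, id }.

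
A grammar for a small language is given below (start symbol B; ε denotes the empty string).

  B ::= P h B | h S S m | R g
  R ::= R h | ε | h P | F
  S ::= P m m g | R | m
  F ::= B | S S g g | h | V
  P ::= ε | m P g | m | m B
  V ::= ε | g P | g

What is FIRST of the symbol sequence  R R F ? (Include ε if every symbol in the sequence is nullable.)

Add FIRST(R)\{ε} = { g, h, m }; R is nullable, continue.
Add FIRST(R)\{ε} = { g, h, m }; R is nullable, continue.
Add FIRST(F)\{ε} = { g, h, m }; F is nullable, continue.
Every symbol is nullable, so include ε.

{ g, h, m, ε }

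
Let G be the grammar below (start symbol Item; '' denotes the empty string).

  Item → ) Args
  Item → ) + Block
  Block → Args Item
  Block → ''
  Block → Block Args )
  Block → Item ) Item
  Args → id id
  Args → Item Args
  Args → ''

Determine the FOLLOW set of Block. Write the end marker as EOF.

{ EOF, ), id }

In Item → ) + Block: Block is at the end, add FOLLOW(Item) = { EOF, ), id }.
In Block → Block Args ): add FIRST(Args )) = { ), id }.
Union: FOLLOW(Block) = { EOF, ), id }.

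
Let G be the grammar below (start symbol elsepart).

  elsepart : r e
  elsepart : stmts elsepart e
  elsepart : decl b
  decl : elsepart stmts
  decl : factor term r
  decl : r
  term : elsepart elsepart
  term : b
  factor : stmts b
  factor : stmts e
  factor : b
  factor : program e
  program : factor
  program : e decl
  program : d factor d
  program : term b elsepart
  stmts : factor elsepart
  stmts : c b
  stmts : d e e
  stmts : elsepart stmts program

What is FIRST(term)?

{ b, c, d, e, r }

From term : elsepart elsepart: add FIRST(elsepart) = { b, c, d, e, r }.
term : b contributes {b}.
Union: FIRST(term) = { b, c, d, e, r }.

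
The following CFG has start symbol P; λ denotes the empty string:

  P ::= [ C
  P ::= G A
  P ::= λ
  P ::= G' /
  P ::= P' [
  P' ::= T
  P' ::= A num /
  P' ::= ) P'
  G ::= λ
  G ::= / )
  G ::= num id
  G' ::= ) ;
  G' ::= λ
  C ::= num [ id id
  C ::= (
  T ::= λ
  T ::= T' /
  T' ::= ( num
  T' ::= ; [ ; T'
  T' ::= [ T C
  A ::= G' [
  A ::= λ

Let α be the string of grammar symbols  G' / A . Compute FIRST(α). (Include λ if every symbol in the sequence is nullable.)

{ ), / }

Add FIRST(G')\{λ} = { ) }; G' is nullable, continue.
/ is a terminal; add {/} and stop.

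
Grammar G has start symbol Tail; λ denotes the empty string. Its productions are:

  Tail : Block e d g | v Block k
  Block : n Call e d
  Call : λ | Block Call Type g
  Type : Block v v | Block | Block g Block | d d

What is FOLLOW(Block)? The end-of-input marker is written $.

{ d, e, g, k, n, v }

In Tail : Block e d g: add FIRST(e d g) = { e }.
In Tail : v Block k: add FIRST(k) = { k }.
In Call : Block Call Type g: add FIRST(Call Type g) = { d, n }.
In Type : Block v v: add FIRST(v v) = { v }.
In Type : Block: Block is at the end, add FOLLOW(Type) = { g }.
In Type : Block g Block: add FIRST(g Block) = { g }.
In Type : Block g Block: Block is at the end, add FOLLOW(Type) = { g }.
Union: FOLLOW(Block) = { d, e, g, k, n, v }.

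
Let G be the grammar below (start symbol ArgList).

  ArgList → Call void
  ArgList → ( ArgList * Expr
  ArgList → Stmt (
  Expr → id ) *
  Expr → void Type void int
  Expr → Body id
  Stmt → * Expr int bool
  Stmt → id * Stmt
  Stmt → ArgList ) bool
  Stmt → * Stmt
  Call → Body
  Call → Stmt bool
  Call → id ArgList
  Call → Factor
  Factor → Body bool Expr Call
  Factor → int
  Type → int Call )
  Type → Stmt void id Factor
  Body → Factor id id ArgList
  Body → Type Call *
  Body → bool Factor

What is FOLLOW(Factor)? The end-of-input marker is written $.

In Call → Factor: Factor is at the end, add FOLLOW(Call) = { (, ), *, bool, id, int, void }.
In Type → Stmt void id Factor: Factor is at the end, add FOLLOW(Type) = { (, *, bool, id, int, void }.
In Body → Factor id id ArgList: add FIRST(id id ArgList) = { id }.
In Body → bool Factor: Factor is at the end, add FOLLOW(Body) = { (, ), *, bool, id, int, void }.
Union: FOLLOW(Factor) = { (, ), *, bool, id, int, void }.

{ (, ), *, bool, id, int, void }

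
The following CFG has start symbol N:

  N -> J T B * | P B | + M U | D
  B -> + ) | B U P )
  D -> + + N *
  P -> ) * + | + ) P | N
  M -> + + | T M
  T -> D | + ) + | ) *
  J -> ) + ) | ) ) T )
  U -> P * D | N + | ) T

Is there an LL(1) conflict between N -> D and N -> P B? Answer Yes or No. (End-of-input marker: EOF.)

FIRST(D) = { + } and FIRST(P B) = { ), + }.
Both contain +, so the two alternatives are not disjoint — LL(1) conflict.

Yes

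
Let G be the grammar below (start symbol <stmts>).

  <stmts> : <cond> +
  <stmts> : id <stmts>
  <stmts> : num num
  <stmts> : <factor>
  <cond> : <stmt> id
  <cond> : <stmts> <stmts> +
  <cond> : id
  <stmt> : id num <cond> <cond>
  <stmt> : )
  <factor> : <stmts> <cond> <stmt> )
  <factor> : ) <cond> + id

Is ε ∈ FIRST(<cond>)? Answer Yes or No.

No

No nonterminal in this grammar is nullable.
No production of <cond> has an RHS whose symbols are all nullable, so <cond> is not nullable.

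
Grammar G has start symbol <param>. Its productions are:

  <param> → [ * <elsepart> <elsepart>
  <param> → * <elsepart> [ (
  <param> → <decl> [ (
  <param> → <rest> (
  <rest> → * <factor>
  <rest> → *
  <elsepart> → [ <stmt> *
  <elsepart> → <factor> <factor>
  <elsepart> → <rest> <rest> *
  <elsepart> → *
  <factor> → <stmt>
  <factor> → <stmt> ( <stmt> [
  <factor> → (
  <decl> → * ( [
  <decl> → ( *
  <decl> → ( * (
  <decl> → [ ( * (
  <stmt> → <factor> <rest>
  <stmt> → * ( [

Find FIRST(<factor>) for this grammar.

{ (, * }

From <factor> → <stmt>: add FIRST(<stmt>) = { (, * }.
From <factor> → <stmt> ( <stmt> [: add FIRST(<stmt>) = { (, * }.
<factor> → ( contributes {(}.
Union: FIRST(<factor>) = { (, * }.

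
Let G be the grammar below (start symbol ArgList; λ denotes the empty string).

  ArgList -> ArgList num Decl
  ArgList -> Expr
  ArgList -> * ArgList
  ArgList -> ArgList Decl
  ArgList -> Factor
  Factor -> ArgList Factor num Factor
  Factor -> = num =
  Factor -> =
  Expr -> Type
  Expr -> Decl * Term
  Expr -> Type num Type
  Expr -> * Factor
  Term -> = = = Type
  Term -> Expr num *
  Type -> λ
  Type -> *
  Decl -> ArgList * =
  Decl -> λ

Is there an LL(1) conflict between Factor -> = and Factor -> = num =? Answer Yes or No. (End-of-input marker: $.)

Yes

FIRST(=) = { = } and FIRST(= num =) = { = }.
Both contain =, so the two alternatives are not disjoint — LL(1) conflict.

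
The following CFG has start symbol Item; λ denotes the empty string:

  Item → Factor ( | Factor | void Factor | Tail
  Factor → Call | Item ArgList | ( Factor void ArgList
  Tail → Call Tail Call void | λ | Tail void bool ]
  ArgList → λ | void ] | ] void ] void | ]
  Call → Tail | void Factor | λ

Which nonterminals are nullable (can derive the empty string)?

Directly nullable (have an λ-production): Tail, ArgList, Call.
Item → Factor with every symbol nullable, so Item is nullable.
Factor → Call with every symbol nullable, so Factor is nullable.

{ ArgList, Call, Factor, Item, Tail }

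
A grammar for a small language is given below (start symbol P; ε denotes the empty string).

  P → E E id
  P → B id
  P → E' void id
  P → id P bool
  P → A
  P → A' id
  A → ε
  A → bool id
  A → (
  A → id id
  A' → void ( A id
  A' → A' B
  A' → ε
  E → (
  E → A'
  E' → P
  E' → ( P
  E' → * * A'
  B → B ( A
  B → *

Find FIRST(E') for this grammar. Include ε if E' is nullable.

From E' → P: add FIRST(P) = { (, *, bool, id, void, ε } (including ε since P is nullable).
E' → ( P contributes {(}.
E' → * * A' contributes {*}.
Union: FIRST(E') = { (, *, bool, id, void, ε }.

{ (, *, bool, id, void, ε }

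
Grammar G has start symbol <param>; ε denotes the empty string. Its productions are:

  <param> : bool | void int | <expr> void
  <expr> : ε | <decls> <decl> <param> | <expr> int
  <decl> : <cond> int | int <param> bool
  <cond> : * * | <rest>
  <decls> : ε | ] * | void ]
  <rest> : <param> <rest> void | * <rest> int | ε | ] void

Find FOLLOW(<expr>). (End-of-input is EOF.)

{ int, void }

In <param> : <expr> void: add FIRST(void) = { void }.
In <expr> : <expr> int: add FIRST(int) = { int }.
Union: FOLLOW(<expr>) = { int, void }.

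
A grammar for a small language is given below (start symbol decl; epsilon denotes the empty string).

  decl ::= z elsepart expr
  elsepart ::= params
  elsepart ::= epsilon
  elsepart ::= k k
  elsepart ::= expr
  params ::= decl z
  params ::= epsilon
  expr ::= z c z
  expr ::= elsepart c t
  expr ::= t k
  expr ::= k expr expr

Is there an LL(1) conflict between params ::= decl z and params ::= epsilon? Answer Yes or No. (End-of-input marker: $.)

FIRST(decl z) = { z } and FIRST(epsilon) = { epsilon }.
The second alternative is nullable and FOLLOW(params) = { c, k, t, z } shares z with FIRST of the first — conflict.

Yes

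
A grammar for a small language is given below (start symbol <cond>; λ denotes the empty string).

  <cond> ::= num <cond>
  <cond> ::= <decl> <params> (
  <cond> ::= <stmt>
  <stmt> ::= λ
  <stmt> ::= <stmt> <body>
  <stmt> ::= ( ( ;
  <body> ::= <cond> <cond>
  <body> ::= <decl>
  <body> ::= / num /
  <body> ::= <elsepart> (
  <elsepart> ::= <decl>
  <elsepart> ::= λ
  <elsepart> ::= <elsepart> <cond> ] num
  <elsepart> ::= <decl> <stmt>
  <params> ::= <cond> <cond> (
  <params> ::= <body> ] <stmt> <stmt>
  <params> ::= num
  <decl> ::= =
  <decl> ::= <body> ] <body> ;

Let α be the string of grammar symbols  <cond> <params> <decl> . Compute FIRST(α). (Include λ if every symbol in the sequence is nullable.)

Add FIRST(<cond>)\{λ} = { (, /, =, ], num }; <cond> is nullable, continue.
Add FIRST(<params>) = { (, /, =, ], num }; <params> is not nullable, stop.

{ (, /, =, ], num }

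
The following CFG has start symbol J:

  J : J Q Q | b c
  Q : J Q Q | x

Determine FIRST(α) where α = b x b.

{ b }

b is a terminal; add {b} and stop.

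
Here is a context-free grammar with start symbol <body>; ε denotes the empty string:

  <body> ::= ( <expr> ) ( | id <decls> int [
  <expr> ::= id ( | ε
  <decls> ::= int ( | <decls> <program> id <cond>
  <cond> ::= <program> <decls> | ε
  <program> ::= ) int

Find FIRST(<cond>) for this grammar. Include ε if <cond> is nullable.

From <cond> ::= <program> <decls>: add FIRST(<program>) = { ) }.
<cond> ::= ε contributes ε.
Union: FIRST(<cond>) = { ), ε }.

{ ), ε }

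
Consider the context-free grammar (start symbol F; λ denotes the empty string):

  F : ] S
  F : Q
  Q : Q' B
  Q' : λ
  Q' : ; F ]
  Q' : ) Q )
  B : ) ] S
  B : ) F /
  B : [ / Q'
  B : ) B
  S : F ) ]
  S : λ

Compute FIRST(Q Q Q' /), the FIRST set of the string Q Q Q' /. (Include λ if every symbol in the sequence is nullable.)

{ ), ;, [ }

Add FIRST(Q) = { ), ;, [ }; Q is not nullable, stop.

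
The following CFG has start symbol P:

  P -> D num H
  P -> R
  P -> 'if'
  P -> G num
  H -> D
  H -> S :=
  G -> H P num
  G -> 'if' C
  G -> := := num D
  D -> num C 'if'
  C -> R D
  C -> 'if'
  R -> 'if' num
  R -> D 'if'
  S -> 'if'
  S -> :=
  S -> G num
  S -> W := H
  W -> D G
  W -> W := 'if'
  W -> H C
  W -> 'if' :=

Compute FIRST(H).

{ 'if', :=, num }

From H -> D: add FIRST(D) = { num }.
From H -> S :=: add FIRST(S) = { 'if', :=, num }.
Union: FIRST(H) = { 'if', :=, num }.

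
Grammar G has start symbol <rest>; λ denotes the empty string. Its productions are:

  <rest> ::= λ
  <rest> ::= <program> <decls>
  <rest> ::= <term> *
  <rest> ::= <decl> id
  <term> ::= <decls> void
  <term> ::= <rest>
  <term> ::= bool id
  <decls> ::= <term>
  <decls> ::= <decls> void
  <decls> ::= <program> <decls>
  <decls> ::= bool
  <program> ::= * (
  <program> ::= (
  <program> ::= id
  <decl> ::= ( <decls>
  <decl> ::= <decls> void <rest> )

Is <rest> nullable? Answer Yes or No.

<rest> has an λ-production, so <rest> ⇒ λ.

Yes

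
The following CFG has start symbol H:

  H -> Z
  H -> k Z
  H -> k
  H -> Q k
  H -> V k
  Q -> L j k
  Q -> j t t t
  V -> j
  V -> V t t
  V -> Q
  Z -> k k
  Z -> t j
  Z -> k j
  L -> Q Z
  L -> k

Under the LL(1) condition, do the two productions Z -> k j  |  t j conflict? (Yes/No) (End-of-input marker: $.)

No

FIRST(k j) = { k } and FIRST(t j) = { t }.
The FIRST sets are disjoint and neither alternative is nullable — no conflict.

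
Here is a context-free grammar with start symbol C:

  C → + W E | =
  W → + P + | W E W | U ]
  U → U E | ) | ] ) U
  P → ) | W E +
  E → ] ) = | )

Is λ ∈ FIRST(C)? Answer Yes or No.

No

No nonterminal in this grammar is nullable.
No production of C has an RHS whose symbols are all nullable, so C is not nullable.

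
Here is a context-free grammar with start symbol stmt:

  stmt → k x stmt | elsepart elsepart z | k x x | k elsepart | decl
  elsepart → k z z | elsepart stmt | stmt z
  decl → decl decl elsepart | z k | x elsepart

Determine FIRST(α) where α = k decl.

{ k }

k is a terminal; add {k} and stop.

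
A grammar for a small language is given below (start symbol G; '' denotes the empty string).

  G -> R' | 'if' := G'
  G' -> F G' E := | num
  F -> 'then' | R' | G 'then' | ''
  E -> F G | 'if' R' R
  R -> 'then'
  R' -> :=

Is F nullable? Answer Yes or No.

F has an ''-production, so F ⇒ ''.

Yes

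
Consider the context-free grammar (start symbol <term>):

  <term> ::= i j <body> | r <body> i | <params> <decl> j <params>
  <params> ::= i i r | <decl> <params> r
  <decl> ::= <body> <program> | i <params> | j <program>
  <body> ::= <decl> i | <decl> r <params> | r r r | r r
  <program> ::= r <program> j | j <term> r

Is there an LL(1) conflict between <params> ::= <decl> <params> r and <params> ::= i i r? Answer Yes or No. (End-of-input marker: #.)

FIRST(<decl> <params> r) = { i, j, r } and FIRST(i i r) = { i }.
Both contain i, so the two alternatives are not disjoint — LL(1) conflict.

Yes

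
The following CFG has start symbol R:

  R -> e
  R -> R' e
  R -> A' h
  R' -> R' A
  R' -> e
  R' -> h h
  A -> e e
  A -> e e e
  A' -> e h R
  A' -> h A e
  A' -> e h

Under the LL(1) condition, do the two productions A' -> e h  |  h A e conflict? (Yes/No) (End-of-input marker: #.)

No

FIRST(e h) = { e } and FIRST(h A e) = { h }.
The FIRST sets are disjoint and neither alternative is nullable — no conflict.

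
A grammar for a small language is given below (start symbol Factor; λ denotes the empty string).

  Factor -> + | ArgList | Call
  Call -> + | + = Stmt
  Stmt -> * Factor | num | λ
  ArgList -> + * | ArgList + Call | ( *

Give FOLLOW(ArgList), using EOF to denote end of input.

In Factor -> ArgList: ArgList is at the end, add FOLLOW(Factor) = { EOF, + }.
In ArgList -> ArgList + Call: add FIRST(+ Call) = { + }.
Union: FOLLOW(ArgList) = { EOF, + }.

{ EOF, + }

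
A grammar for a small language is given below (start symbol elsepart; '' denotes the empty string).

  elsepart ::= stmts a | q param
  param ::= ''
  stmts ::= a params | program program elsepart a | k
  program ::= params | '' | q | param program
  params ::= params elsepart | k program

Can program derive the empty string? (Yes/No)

Yes

program has an ''-production, so program ⇒ ''.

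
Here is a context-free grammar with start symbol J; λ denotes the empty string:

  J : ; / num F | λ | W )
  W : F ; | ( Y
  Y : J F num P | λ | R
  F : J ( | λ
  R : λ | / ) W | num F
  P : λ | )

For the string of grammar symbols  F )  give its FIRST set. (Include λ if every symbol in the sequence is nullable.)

Add FIRST(F)\{λ} = { (, ; }; F is nullable, continue.
) is a terminal; add {)} and stop.

{ (, ), ; }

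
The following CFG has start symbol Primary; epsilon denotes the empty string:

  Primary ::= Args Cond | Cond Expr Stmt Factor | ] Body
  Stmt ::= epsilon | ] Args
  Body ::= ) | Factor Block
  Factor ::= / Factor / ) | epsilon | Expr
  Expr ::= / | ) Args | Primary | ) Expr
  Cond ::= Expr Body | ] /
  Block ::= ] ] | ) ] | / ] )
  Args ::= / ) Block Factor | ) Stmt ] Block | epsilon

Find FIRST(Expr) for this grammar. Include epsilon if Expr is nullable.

{ ), /, ] }

Expr ::= / contributes {/}.
Expr ::= ) Args contributes {)}.
From Expr ::= Primary: add FIRST(Primary) = { ), /, ] }.
Expr ::= ) Expr contributes {)}.
Union: FIRST(Expr) = { ), /, ] }.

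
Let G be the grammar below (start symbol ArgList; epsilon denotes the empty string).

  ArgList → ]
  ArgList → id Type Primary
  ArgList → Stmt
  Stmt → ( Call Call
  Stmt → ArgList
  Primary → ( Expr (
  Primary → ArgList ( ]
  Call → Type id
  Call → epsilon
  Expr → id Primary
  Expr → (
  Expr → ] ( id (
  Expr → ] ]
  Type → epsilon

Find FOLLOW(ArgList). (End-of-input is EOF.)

ArgList is the start symbol, so EOF ∈ FOLLOW(ArgList).
In Stmt → ArgList: ArgList is at the end, add FOLLOW(Stmt) = { EOF, ( }.
In Primary → ArgList ( ]: add FIRST(( ]) = { ( }.
Union: FOLLOW(ArgList) = { EOF, ( }.

{ EOF, ( }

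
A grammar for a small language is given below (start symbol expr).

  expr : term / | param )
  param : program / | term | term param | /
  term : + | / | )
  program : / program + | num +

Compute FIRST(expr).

From expr : term /: add FIRST(term) = { ), +, / }.
From expr : param ): add FIRST(param) = { ), +, /, num }.
Union: FIRST(expr) = { ), +, /, num }.

{ ), +, /, num }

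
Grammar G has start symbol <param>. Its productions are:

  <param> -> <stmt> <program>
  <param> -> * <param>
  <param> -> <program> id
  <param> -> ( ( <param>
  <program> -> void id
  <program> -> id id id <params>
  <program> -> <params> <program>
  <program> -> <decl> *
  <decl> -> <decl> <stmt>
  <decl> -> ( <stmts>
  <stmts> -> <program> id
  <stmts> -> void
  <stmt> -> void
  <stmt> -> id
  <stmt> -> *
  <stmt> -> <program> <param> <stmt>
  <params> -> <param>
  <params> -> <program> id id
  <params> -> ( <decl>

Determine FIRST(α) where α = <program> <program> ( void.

Add FIRST(<program>) = { (, *, id, void }; <program> is not nullable, stop.

{ (, *, id, void }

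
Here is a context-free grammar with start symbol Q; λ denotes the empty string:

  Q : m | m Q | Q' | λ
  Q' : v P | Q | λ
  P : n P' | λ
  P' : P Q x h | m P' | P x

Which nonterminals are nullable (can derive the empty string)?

{ P, Q, Q' }

Directly nullable (have an λ-production): Q, Q', P.
No other nonterminal has a production whose RHS symbols are all nullable.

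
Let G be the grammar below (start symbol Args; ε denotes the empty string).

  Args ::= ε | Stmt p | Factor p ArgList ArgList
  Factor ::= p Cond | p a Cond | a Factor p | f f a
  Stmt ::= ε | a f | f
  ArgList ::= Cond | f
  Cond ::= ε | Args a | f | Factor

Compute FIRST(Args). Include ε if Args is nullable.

{ a, f, p, ε }

Args ::= ε contributes ε.
From Args ::= Stmt p: Stmt nullable, take FIRST(Stmt) ∪ {p} = { a, f, p }.
From Args ::= Factor p ArgList ArgList: add FIRST(Factor) = { a, f, p }.
Union: FIRST(Args) = { a, f, p, ε }.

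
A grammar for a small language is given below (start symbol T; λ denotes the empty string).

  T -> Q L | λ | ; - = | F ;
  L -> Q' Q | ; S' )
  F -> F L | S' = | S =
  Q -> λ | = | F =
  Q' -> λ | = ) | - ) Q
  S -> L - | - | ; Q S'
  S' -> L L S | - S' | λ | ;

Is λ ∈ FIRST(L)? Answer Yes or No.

Yes

L -> Q' Q and each of Q', Q is nullable, so L ⇒* λ.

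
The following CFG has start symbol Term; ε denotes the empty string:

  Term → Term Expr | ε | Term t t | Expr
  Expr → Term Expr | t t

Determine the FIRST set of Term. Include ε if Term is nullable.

{ t, ε }

From Term → Term Expr: Term nullable, take FIRST(Term) ∪ FIRST(Expr) = { t }.
Term → ε contributes ε.
From Term → Term t t: Term nullable, take FIRST(Term) ∪ {t} = { t }.
From Term → Expr: add FIRST(Expr) = { t }.
Union: FIRST(Term) = { t, ε }.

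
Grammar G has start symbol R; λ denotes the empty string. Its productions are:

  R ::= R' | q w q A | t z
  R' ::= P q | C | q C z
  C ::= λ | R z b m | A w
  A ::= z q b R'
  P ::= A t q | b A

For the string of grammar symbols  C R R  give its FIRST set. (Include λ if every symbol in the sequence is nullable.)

Add FIRST(C)\{λ} = { b, q, t, z }; C is nullable, continue.
Add FIRST(R)\{λ} = { b, q, t, z }; R is nullable, continue.
Add FIRST(R)\{λ} = { b, q, t, z }; R is nullable, continue.
Every symbol is nullable, so include λ.

{ b, q, t, z, λ }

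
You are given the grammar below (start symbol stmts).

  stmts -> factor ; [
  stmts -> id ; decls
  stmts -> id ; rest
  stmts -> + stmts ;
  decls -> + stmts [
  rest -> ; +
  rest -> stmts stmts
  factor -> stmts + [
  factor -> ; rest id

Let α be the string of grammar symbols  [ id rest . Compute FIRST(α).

{ [ }

[ is a terminal; add {[} and stop.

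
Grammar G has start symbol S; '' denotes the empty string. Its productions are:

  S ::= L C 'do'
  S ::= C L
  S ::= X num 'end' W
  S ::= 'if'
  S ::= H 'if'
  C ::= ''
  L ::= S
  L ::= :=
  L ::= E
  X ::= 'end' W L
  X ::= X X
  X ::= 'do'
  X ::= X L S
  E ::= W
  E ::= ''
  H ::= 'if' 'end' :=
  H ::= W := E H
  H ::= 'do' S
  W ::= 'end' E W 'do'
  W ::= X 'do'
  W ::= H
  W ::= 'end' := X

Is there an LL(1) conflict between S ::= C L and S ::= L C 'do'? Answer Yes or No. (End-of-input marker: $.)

Yes

FIRST(C L) = { 'do', 'end', 'if', :=, '' } and FIRST(L C 'do') = { 'do', 'end', 'if', := }.
Both contain 'do', so the two alternatives are not disjoint — LL(1) conflict.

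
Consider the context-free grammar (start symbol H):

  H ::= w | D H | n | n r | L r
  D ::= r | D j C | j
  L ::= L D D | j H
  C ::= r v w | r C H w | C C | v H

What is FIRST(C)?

{ r, v }

C ::= r v w contributes {r}.
C ::= r C H w contributes {r}.
From C ::= C C: add FIRST(C) = { r, v }.
C ::= v H contributes {v}.
Union: FIRST(C) = { r, v }.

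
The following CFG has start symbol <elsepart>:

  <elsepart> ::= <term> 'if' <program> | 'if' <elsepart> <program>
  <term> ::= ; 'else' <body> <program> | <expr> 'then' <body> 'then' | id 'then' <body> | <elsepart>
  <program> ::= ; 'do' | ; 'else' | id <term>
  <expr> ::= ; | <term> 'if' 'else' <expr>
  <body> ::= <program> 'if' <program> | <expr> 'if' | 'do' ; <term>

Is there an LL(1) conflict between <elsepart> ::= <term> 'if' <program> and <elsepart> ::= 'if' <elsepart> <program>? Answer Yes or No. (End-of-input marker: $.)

FIRST(<term> 'if' <program>) = { 'if', ;, id } and FIRST('if' <elsepart> <program>) = { 'if' }.
Both contain 'if', so the two alternatives are not disjoint — LL(1) conflict.

Yes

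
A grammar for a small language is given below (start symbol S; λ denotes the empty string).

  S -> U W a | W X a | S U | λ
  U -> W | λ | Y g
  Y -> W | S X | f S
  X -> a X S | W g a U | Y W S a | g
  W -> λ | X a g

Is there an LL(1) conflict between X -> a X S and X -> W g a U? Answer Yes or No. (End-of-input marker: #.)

FIRST(a X S) = { a } and FIRST(W g a U) = { a, f, g }.
Both contain a, so the two alternatives are not disjoint — LL(1) conflict.

Yes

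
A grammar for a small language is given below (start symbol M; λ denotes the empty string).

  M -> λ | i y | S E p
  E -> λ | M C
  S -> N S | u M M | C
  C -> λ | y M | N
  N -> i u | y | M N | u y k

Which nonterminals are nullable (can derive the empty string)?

Directly nullable (have an λ-production): M, E, C.
S -> C with every symbol nullable, so S is nullable.
No other nonterminal has a production whose RHS symbols are all nullable.

{ C, E, M, S }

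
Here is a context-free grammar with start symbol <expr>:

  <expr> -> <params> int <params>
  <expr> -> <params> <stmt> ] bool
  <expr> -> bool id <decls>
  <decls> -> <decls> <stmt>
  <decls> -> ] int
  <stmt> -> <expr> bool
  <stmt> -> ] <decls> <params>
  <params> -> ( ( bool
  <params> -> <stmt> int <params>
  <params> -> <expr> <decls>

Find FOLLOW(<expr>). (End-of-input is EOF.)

<expr> is the start symbol, so EOF ∈ FOLLOW(<expr>).
In <stmt> -> <expr> bool: add FIRST(bool) = { bool }.
In <params> -> <expr> <decls>: add FIRST(<decls>) = { ] }.
Union: FOLLOW(<expr>) = { EOF, ], bool }.

{ EOF, ], bool }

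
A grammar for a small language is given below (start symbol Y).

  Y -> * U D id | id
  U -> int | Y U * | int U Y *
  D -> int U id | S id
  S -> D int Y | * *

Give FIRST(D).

{ *, int }

D -> int U id contributes {int}.
From D -> S id: add FIRST(S) = { *, int }.
Union: FIRST(D) = { *, int }.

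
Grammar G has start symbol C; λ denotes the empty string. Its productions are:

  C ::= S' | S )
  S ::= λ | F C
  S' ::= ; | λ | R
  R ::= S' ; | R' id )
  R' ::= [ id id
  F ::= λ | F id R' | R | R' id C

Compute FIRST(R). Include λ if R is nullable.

{ ;, [ }

From R ::= S' ;: S' nullable, take FIRST(S') ∪ {;} = { ;, [ }.
From R ::= R' id ): add FIRST(R') = { [ }.
Union: FIRST(R) = { ;, [ }.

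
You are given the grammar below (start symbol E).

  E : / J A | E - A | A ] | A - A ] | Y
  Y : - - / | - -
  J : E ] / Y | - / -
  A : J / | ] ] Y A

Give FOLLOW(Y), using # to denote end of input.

In E : Y: Y is at the end, add FOLLOW(E) = { #, -, ] }.
In J : E ] / Y: Y is at the end, add FOLLOW(J) = { -, /, ] }.
In A : ] ] Y A: add FIRST(A) = { -, /, ] }.
Union: FOLLOW(Y) = { #, -, /, ] }.

{ #, -, /, ] }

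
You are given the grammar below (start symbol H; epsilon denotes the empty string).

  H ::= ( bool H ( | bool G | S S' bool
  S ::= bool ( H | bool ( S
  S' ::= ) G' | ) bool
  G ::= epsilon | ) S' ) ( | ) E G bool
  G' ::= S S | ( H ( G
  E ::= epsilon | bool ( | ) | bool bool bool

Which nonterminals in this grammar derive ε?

Directly nullable (have an epsilon-production): G, E.
No other nonterminal has a production whose RHS symbols are all nullable.

{ E, G }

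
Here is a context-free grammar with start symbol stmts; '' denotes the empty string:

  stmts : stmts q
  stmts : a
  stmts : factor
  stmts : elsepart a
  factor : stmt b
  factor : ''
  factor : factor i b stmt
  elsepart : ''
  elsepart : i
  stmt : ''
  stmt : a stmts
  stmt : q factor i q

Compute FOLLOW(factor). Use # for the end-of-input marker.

{ #, b, i, q }

In stmts : factor: factor is at the end, add FOLLOW(stmts) = { #, b, i, q }.
In factor : factor i b stmt: add FIRST(i b stmt) = { i }.
In stmt : q factor i q: add FIRST(i q) = { i }.
Union: FOLLOW(factor) = { #, b, i, q }.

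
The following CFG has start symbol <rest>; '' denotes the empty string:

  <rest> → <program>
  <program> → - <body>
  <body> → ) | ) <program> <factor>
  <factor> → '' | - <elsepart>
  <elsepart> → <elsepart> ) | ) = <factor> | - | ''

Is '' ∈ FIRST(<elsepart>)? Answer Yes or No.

Yes

<elsepart> has an ''-production, so <elsepart> ⇒ ''.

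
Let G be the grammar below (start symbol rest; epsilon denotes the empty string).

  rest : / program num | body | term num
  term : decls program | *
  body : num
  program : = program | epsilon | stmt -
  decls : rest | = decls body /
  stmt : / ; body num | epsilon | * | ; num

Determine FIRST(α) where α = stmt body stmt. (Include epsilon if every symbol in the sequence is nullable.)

Add FIRST(stmt)\{epsilon} = { *, /, ; }; stmt is nullable, continue.
Add FIRST(body) = { num }; body is not nullable, stop.

{ *, /, ;, num }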